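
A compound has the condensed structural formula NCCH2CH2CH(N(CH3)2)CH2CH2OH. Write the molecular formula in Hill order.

C8H16N2O

Atom tally by fragment:
  NCCH2 → C:2 H:2 N:1
  CH2 → C:1 H:2
  CH(N(CH3)2) → C:3 H:7 N:1
  CH2 → C:1 H:2
  CH2OH → C:1 H:3 O:1
Element totals:
  C: 8
  H: 16
  N: 2
  O: 1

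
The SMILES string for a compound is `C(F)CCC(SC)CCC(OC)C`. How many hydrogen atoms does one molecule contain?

21

Atom tally by fragment:
  FCH2 → C:1 H:2 F:1
  CH2 → C:1 H:2
  CH2 → C:1 H:2
  CH(SCH3) → C:2 H:4 S:1
  CH2 → C:1 H:2
  CH2 → C:1 H:2
  CH(OCH3) → C:2 H:4 O:1
  CH3 → C:1 H:3
Element totals:
  C: 10
  H: 21
  F: 1
  O: 1
  S: 1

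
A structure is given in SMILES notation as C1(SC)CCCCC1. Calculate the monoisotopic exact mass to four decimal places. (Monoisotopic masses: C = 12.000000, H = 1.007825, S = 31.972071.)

Atom tally by fragment:
  cyclohexane ring core → C:6 H:12
  (− 1 ring H displaced by substituents)
  + SCH3 → C:1 H:3 S:1
Element totals:
  C: 7
  H: 14
  S: 1
Molecular formula: C7H14S.
  M = 7(12.0) + 14(1.007825) + 31.972071
    = 84.000000 + 14.109550 + 31.972071 = 130.081621

130.0816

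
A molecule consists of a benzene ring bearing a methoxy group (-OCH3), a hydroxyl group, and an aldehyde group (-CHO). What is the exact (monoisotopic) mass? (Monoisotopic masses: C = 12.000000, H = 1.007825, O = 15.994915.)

Atom tally by fragment:
  benzene ring core → C:6 H:6
  (− 3 ring H displaced by substituents)
  + OCH3 → C:1 H:3 O:1
  + OH → O:1 H:1
  + CHO → C:1 H:1 O:1
Element totals:
  C: 8
  H: 8
  O: 3
Molecular formula: C8H8O3.
  M = 8(12.0) + 8(1.007825) + 3(15.994915)
    = 96.000000 + 8.062600 + 47.984745 = 152.047345

152.0473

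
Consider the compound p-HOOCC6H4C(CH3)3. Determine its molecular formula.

C11H14O2

Element totals:
  C: 11
  H: 14
  O: 2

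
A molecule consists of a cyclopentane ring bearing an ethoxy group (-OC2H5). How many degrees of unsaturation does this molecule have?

Atom tally by fragment:
  cyclopentane ring core → C:5 H:10
  (− 1 ring H displaced by substituents)
  + OC2H5 → C:2 H:5 O:1
Element totals:
  C: 7
  H: 14
  O: 1
Molecular formula: C7H14O.
DoU = (2C + 2 + N − H − X) / 2 = (2·7 + 2 + 0 − 14 − 0) / 2 = 1.

1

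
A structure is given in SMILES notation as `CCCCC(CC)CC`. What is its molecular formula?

Atom tally by fragment:
  CH3 → C:1 H:3
  CH2 → C:1 H:2
  CH2 → C:1 H:2
  CH2 → C:1 H:2
  CH(C2H5) → C:3 H:6
  CH2 → C:1 H:2
  CH3 → C:1 H:3
Element totals:
  C: 9
  H: 20

C9H20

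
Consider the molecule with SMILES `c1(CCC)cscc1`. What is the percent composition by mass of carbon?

Atom tally by fragment:
  thiophene ring core → C:4 H:4 S:1
  (− 1 ring H displaced by substituents)
  + CH2CH2CH3 → C:3 H:7
Element totals:
  C: 7
  H: 10
  S: 1
Molecular formula: C7H10S.
Molar mass = 126.217 g/mol.
Mass from C: 7 × 12.011 = 84.077 g/mol.
%C = 84.077 / 126.217 × 100 = 66.61%.

66.61%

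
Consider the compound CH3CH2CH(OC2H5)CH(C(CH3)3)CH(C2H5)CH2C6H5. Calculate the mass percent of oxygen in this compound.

5.51%

Atom tally by fragment:
  CH3 → C:1 H:3
  CH2 → C:1 H:2
  CH(OC2H5) → C:3 H:6 O:1
  CH(C(CH3)3) → C:5 H:10
  CH(C2H5) → C:3 H:6
  CH2C6H5 → C:7 H:7
Element totals:
  C: 20
  H: 34
  O: 1
Molecular formula: C20H34O.
Molar mass = 290.491 g/mol.
Mass from O: 1 × 15.999 = 15.999 g/mol.
%O = 15.999 / 290.491 × 100 = 5.51%.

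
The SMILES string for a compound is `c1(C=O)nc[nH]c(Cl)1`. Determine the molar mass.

130.53 g/mol

Atom tally by fragment:
  imidazole ring core → C:3 H:4 N:2
  (− 2 ring H displaced by substituents)
  + CHO → C:1 H:1 O:1
  + Cl → Cl:1
Element totals:
  C: 4
  H: 3
  Cl: 1
  N: 2
  O: 1
Molecular formula: C4H3ClN2O.
  M = 4(12.011) + 3(1.008) + 35.45 + 2(14.007) + 15.999
    = 48.044 + 3.024 + 35.450 + 28.014 + 15.999 = 130.531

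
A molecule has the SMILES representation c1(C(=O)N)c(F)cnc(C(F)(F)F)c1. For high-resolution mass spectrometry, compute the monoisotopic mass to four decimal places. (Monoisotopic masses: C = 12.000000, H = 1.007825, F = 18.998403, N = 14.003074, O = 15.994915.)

Atom tally by fragment:
  pyridine ring core → C:5 H:5 N:1
  (− 3 ring H displaced by substituents)
  + CONH2 → C:1 H:2 O:1 N:1
  + F → F:1
  + CF3 → C:1 F:3
Element totals:
  C: 7
  H: 4
  F: 4
  N: 2
  O: 1
Molecular formula: C7H4F4N2O.
  M = 7(12.0) + 4(1.007825) + 4(18.998403) + 2(14.003074) + 15.994915
    = 84.000000 + 4.031300 + 75.993612 + 28.006148 + 15.994915 = 208.025975

208.0260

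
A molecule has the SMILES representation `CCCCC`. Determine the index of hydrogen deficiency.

0

Atom tally by fragment:
  CH3 → C:1 H:3
  CH2 → C:1 H:2
  CH2 → C:1 H:2
  CH2 → C:1 H:2
  CH3 → C:1 H:3
Element totals:
  C: 5
  H: 12
Molecular formula: C5H12.
DoU = (2C + 2 + N − H − X) / 2 = (2·5 + 2 + 0 − 12 − 0) / 2 = 0.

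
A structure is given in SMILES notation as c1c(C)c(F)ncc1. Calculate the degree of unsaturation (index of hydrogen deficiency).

Atom tally by fragment:
  pyridine ring core → C:5 H:5 N:1
  (− 2 ring H displaced by substituents)
  + CH3 → C:1 H:3
  + F → F:1
Element totals:
  C: 6
  H: 6
  F: 1
  N: 1
Molecular formula: C6H6FN.
DoU = (2C + 2 + N − H − X) / 2 = (2·6 + 2 + 1 − 6 − 1) / 2 = 4.

4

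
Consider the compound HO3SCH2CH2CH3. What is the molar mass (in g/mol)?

124.15 g/mol

Element totals:
  C: 3
  H: 8
  O: 3
  S: 1
Molecular formula: C3H8O3S.
  M = 3(12.011) + 8(1.008) + 3(15.999) + 32.06
    = 36.033 + 8.064 + 47.997 + 32.060 = 124.154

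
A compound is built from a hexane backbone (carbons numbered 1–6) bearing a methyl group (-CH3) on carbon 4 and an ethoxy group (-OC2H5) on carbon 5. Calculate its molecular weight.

144.26 g/mol

Atom tally by fragment:
  CH3 → C:1 H:3
  CH2 → C:1 H:2
  CH2 → C:1 H:2
  CH(CH3) → C:2 H:4
  CH(OC2H5) → C:3 H:6 O:1
  CH3 → C:1 H:3
Element totals:
  C: 9
  H: 20
  O: 1
Molecular formula: C9H20O.
  M = 9(12.011) + 20(1.008) + 15.999
    = 108.099 + 20.160 + 15.999 = 144.258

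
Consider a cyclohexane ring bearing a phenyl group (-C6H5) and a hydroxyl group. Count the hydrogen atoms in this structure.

16

Atom tally by fragment:
  cyclohexane ring core → C:6 H:12
  (− 2 ring H displaced by substituents)
  + C6H5 → C:6 H:5
  + OH → O:1 H:1
Element totals:
  C: 12
  H: 16
  O: 1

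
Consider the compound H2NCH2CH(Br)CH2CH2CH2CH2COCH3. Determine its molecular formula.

C8H16BrNO

Atom tally by fragment:
  H2NCH2 → C:1 H:4 N:1
  CH(Br) → C:1 H:1 Br:1
  CH2 → C:1 H:2
  CH2 → C:1 H:2
  CH2 → C:1 H:2
  CH2COCH3 → C:3 H:5 O:1
Element totals:
  C: 8
  H: 16
  Br: 1
  N: 1
  O: 1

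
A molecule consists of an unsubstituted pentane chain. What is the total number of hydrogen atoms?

12

Atom tally by fragment:
  CH3 → C:1 H:3
  CH2 → C:1 H:2
  CH2 → C:1 H:2
  CH2 → C:1 H:2
  CH3 → C:1 H:3
Element totals:
  C: 5
  H: 12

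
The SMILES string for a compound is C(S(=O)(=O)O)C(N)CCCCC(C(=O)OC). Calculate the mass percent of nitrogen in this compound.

Atom tally by fragment:
  HO3SCH2 → C:1 H:3 S:1 O:3
  CH(NH2) → C:1 H:3 N:1
  CH2 → C:1 H:2
  CH2 → C:1 H:2
  CH2 → C:1 H:2
  CH2 → C:1 H:2
  CH2COOCH3 → C:3 H:5 O:2
Element totals:
  C: 9
  H: 19
  N: 1
  O: 5
  S: 1
Molecular formula: C9H19NO5S.
Molar mass = 253.313 g/mol.
Mass from N: 1 × 14.007 = 14.007 g/mol.
%N = 14.007 / 253.313 × 100 = 5.53%.

5.53%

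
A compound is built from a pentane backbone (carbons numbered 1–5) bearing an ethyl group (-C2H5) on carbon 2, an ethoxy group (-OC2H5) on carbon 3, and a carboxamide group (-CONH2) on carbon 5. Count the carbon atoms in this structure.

10

Atom tally by fragment:
  CH3 → C:1 H:3
  CH(C2H5) → C:3 H:6
  CH(OC2H5) → C:3 H:6 O:1
  CH2 → C:1 H:2
  CH2CONH2 → C:2 H:4 O:1 N:1
Element totals:
  C: 10
  H: 21
  N: 1
  O: 2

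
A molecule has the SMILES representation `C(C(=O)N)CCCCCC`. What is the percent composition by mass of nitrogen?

Atom tally by fragment:
  H2NOCCH2 → C:2 H:4 O:1 N:1
  CH2 → C:1 H:2
  CH2 → C:1 H:2
  CH2 → C:1 H:2
  CH2 → C:1 H:2
  CH2 → C:1 H:2
  CH3 → C:1 H:3
Element totals:
  C: 8
  H: 17
  N: 1
  O: 1
Molecular formula: C8H17NO.
Molar mass = 143.230 g/mol.
Mass from N: 1 × 14.007 = 14.007 g/mol.
%N = 14.007 / 143.230 × 100 = 9.78%.

9.78%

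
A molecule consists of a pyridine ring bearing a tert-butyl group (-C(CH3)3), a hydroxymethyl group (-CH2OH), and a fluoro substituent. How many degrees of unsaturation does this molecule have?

Atom tally by fragment:
  pyridine ring core → C:5 H:5 N:1
  (− 3 ring H displaced by substituents)
  + C(CH3)3 → C:4 H:9
  + CH2OH → C:1 H:3 O:1
  + F → F:1
Element totals:
  C: 10
  H: 14
  F: 1
  N: 1
  O: 1
Molecular formula: C10H14FNO.
DoU = (2C + 2 + N − H − X) / 2 = (2·10 + 2 + 1 − 14 − 1) / 2 = 4.

4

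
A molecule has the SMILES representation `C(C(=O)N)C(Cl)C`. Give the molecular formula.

C4H8ClNO

Atom tally by fragment:
  H2NOCCH2 → C:2 H:4 O:1 N:1
  CH(Cl) → C:1 H:1 Cl:1
  CH3 → C:1 H:3
Element totals:
  C: 4
  H: 8
  Cl: 1
  N: 1
  O: 1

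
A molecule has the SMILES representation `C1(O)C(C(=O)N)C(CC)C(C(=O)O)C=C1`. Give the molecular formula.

Atom tally by fragment:
  cyclohexene ring core → C:6 H:10
  (− 4 ring H displaced by substituents)
  + OH → O:1 H:1
  + CONH2 → C:1 H:2 O:1 N:1
  + C2H5 → C:2 H:5
  + COOH → C:1 H:1 O:2
Element totals:
  C: 10
  H: 15
  N: 1
  O: 4

C10H15NO4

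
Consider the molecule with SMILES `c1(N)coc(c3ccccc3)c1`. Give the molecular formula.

C10H9NO

Atom tally by fragment:
  furan ring core → C:4 H:4 O:1
  (− 2 ring H displaced by substituents)
  + NH2 → N:1 H:2
  + C6H5 → C:6 H:5
Element totals:
  C: 10
  H: 9
  N: 1
  O: 1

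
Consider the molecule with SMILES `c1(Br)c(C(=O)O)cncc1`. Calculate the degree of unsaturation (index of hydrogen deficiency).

5

Atom tally by fragment:
  pyridine ring core → C:5 H:5 N:1
  (− 2 ring H displaced by substituents)
  + Br → Br:1
  + COOH → C:1 H:1 O:2
Element totals:
  C: 6
  H: 4
  Br: 1
  N: 1
  O: 2
Molecular formula: C6H4BrNO2.
DoU = (2C + 2 + N − H − X) / 2 = (2·6 + 2 + 1 − 4 − 1) / 2 = 5.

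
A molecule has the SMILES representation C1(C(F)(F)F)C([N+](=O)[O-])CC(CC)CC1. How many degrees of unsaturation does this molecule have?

Atom tally by fragment:
  cyclohexane ring core → C:6 H:12
  (− 3 ring H displaced by substituents)
  + CF3 → C:1 F:3
  + NO2 → N:1 O:2
  + C2H5 → C:2 H:5
Element totals:
  C: 9
  H: 14
  F: 3
  N: 1
  O: 2
Molecular formula: C9H14F3NO2.
DoU = (2C + 2 + N − H − X) / 2 = (2·9 + 2 + 1 − 14 − 3) / 2 = 2.

2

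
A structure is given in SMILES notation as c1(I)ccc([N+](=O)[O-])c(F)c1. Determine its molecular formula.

Atom tally by fragment:
  benzene ring core → C:6 H:6
  (− 3 ring H displaced by substituents)
  + I → I:1
  + NO2 → N:1 O:2
  + F → F:1
Element totals:
  C: 6
  H: 3
  F: 1
  I: 1
  N: 1
  O: 2

C6H3FINO2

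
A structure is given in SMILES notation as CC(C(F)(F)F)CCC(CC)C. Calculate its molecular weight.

Atom tally by fragment:
  CH3 → C:1 H:3
  CH(CF3) → C:2 H:1 F:3
  CH2 → C:1 H:2
  CH2 → C:1 H:2
  CH(C2H5) → C:3 H:6
  CH3 → C:1 H:3
Element totals:
  C: 9
  H: 17
  F: 3
Molecular formula: C9H17F3.
  M = 9(12.011) + 17(1.008) + 3(18.998)
    = 108.099 + 17.136 + 56.994 = 182.229

182.23 g/mol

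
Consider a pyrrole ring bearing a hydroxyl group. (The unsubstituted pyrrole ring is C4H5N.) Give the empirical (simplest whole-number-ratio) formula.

Atom tally by fragment:
  pyrrole ring core → C:4 H:5 N:1
  (− 1 ring H displaced by substituents)
  + OH → O:1 H:1
Element totals:
  C: 4
  H: 5
  N: 1
  O: 1
Molecular formula: C4H5NO.
gcd of subscripts (4, 5, 1, 1) = 1, so the empirical formula equals the molecular formula.

C4H5NO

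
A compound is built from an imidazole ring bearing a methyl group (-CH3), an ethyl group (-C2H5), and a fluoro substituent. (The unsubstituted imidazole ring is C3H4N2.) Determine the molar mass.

Atom tally by fragment:
  imidazole ring core → C:3 H:4 N:2
  (− 3 ring H displaced by substituents)
  + CH3 → C:1 H:3
  + C2H5 → C:2 H:5
  + F → F:1
Element totals:
  C: 6
  H: 9
  F: 1
  N: 2
Molecular formula: C6H9FN2.
  M = 6(12.011) + 9(1.008) + 18.998 + 2(14.007)
    = 72.066 + 9.072 + 18.998 + 28.014 = 128.150

128.15 g/mol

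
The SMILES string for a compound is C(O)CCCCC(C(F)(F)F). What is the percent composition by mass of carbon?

Atom tally by fragment:
  HOCH2 → C:1 H:3 O:1
  CH2 → C:1 H:2
  CH2 → C:1 H:2
  CH2 → C:1 H:2
  CH2 → C:1 H:2
  CH2CF3 → C:2 H:2 F:3
Element totals:
  C: 7
  H: 13
  F: 3
  O: 1
Molecular formula: C7H13F3O.
Molar mass = 170.174 g/mol.
Mass from C: 7 × 12.011 = 84.077 g/mol.
%C = 84.077 / 170.174 × 100 = 49.41%.

49.41%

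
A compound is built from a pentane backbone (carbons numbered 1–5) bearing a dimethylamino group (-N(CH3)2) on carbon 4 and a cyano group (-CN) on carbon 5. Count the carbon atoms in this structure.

8

Atom tally by fragment:
  CH3 → C:1 H:3
  CH2 → C:1 H:2
  CH2 → C:1 H:2
  CH(N(CH3)2) → C:3 H:7 N:1
  CH2CN → C:2 H:2 N:1
Element totals:
  C: 8
  H: 16
  N: 2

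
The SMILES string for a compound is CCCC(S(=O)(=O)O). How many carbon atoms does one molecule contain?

4

Atom tally by fragment:
  CH3 → C:1 H:3
  CH2 → C:1 H:2
  CH2 → C:1 H:2
  CH2SO3H → C:1 H:3 S:1 O:3
Element totals:
  C: 4
  H: 10
  O: 3
  S: 1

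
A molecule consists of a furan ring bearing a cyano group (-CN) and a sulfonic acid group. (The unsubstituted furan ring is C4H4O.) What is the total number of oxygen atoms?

4

Atom tally by fragment:
  furan ring core → C:4 H:4 O:1
  (− 2 ring H displaced by substituents)
  + CN → C:1 N:1
  + SO3H → S:1 O:3 H:1
Element totals:
  C: 5
  H: 3
  N: 1
  O: 4
  S: 1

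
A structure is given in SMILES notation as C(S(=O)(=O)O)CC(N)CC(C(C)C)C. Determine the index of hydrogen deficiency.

Atom tally by fragment:
  HO3SCH2 → C:1 H:3 S:1 O:3
  CH2 → C:1 H:2
  CH(NH2) → C:1 H:3 N:1
  CH2 → C:1 H:2
  CH(CH(CH3)2) → C:4 H:8
  CH3 → C:1 H:3
Element totals:
  C: 9
  H: 21
  N: 1
  O: 3
  S: 1
Molecular formula: C9H21NO3S.
DoU = (2C + 2 + N − H − X) / 2 = (2·9 + 2 + 1 − 21 − 0) / 2 = 0.

0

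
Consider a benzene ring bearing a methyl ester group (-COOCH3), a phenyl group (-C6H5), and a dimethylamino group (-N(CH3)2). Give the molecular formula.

Atom tally by fragment:
  benzene ring core → C:6 H:6
  (− 3 ring H displaced by substituents)
  + COOCH3 → C:2 H:3 O:2
  + C6H5 → C:6 H:5
  + N(CH3)2 → N:1 C:2 H:6
Element totals:
  C: 16
  H: 17
  N: 1
  O: 2

C16H17NO2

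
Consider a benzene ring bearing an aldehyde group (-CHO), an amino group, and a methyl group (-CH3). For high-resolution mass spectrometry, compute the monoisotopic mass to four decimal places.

Atom tally by fragment:
  benzene ring core → C:6 H:6
  (− 3 ring H displaced by substituents)
  + CHO → C:1 H:1 O:1
  + NH2 → N:1 H:2
  + CH3 → C:1 H:3
Element totals:
  C: 8
  H: 9
  N: 1
  O: 1
Molecular formula: C8H9NO.
  M = 8(12.0) + 9(1.007825) + 14.003074 + 15.994915
    = 96.000000 + 9.070425 + 14.003074 + 15.994915 = 135.068414

135.0684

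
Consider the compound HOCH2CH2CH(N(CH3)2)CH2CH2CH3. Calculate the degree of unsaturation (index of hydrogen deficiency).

0

Element totals:
  C: 8
  H: 19
  N: 1
  O: 1
Molecular formula: C8H19NO.
DoU = (2C + 2 + N − H − X) / 2 = (2·8 + 2 + 1 − 19 − 0) / 2 = 0.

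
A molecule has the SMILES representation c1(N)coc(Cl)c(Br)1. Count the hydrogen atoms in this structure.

Atom tally by fragment:
  furan ring core → C:4 H:4 O:1
  (− 3 ring H displaced by substituents)
  + NH2 → N:1 H:2
  + Cl → Cl:1
  + Br → Br:1
Element totals:
  C: 4
  H: 3
  Br: 1
  Cl: 1
  N: 1
  O: 1

3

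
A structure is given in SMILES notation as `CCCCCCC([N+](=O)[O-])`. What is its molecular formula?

C7H15NO2

Atom tally by fragment:
  CH3 → C:1 H:3
  CH2 → C:1 H:2
  CH2 → C:1 H:2
  CH2 → C:1 H:2
  CH2 → C:1 H:2
  CH2 → C:1 H:2
  CH2NO2 → C:1 H:2 N:1 O:2
Element totals:
  C: 7
  H: 15
  N: 1
  O: 2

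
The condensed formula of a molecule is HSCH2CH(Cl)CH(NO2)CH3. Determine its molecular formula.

Atom tally by fragment:
  HSCH2 → C:1 H:3 S:1
  CH(Cl) → C:1 H:1 Cl:1
  CH(NO2) → C:1 H:1 N:1 O:2
  CH3 → C:1 H:3
Element totals:
  C: 4
  H: 8
  Cl: 1
  N: 1
  O: 2
  S: 1

C4H8ClNO2S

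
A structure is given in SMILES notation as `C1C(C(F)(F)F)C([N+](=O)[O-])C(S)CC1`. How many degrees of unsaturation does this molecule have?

Atom tally by fragment:
  cyclohexane ring core → C:6 H:12
  (− 3 ring H displaced by substituents)
  + CF3 → C:1 F:3
  + NO2 → N:1 O:2
  + SH → S:1 H:1
Element totals:
  C: 7
  H: 10
  F: 3
  N: 1
  O: 2
  S: 1
Molecular formula: C7H10F3NO2S.
DoU = (2C + 2 + N − H − X) / 2 = (2·7 + 2 + 1 − 10 − 3) / 2 = 2.

2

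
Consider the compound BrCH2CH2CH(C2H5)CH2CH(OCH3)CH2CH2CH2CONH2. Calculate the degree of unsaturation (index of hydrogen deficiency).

Atom tally by fragment:
  BrCH2 → C:1 H:2 Br:1
  CH2 → C:1 H:2
  CH(C2H5) → C:3 H:6
  CH2 → C:1 H:2
  CH(OCH3) → C:2 H:4 O:1
  CH2 → C:1 H:2
  CH2 → C:1 H:2
  CH2CONH2 → C:2 H:4 O:1 N:1
Element totals:
  C: 12
  H: 24
  Br: 1
  N: 1
  O: 2
Molecular formula: C12H24BrNO2.
DoU = (2C + 2 + N − H − X) / 2 = (2·12 + 2 + 1 − 24 − 1) / 2 = 1.

1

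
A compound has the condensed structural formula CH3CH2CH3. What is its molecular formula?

C3H8

Element totals:
  C: 3
  H: 8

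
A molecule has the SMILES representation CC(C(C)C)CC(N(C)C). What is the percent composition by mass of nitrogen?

9.78%

Atom tally by fragment:
  CH3 → C:1 H:3
  CH(CH(CH3)2) → C:4 H:8
  CH2 → C:1 H:2
  CH2N(CH3)2 → C:3 H:8 N:1
Element totals:
  C: 9
  H: 21
  N: 1
Molecular formula: C9H21N.
Molar mass = 143.274 g/mol.
Mass from N: 1 × 14.007 = 14.007 g/mol.
%N = 14.007 / 143.274 × 100 = 9.78%.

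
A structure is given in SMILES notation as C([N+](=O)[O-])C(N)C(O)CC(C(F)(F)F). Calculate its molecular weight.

216.16 g/mol

Atom tally by fragment:
  O2NCH2 → C:1 H:2 N:1 O:2
  CH(NH2) → C:1 H:3 N:1
  CH(OH) → C:1 H:2 O:1
  CH2 → C:1 H:2
  CH2CF3 → C:2 H:2 F:3
Element totals:
  C: 6
  H: 11
  F: 3
  N: 2
  O: 3
Molecular formula: C6H11F3N2O3.
  M = 6(12.011) + 11(1.008) + 3(18.998) + 2(14.007) + 3(15.999)
    = 72.066 + 11.088 + 56.994 + 28.014 + 47.997 = 216.159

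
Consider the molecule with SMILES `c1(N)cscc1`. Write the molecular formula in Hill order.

C4H5NS

Atom tally by fragment:
  thiophene ring core → C:4 H:4 S:1
  (− 1 ring H displaced by substituents)
  + NH2 → N:1 H:2
Element totals:
  C: 4
  H: 5
  N: 1
  S: 1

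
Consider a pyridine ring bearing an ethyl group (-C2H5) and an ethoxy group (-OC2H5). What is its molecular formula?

Atom tally by fragment:
  pyridine ring core → C:5 H:5 N:1
  (− 2 ring H displaced by substituents)
  + C2H5 → C:2 H:5
  + OC2H5 → C:2 H:5 O:1
Element totals:
  C: 9
  H: 13
  N: 1
  O: 1

C9H13NO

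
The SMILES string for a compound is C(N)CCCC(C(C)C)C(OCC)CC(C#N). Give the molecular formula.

C14H28N2O

Atom tally by fragment:
  H2NCH2 → C:1 H:4 N:1
  CH2 → C:1 H:2
  CH2 → C:1 H:2
  CH2 → C:1 H:2
  CH(CH(CH3)2) → C:4 H:8
  CH(OC2H5) → C:3 H:6 O:1
  CH2 → C:1 H:2
  CH2CN → C:2 H:2 N:1
Element totals:
  C: 14
  H: 28
  N: 2
  O: 1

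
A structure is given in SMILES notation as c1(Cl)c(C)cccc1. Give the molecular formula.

C7H7Cl

Atom tally by fragment:
  benzene ring core → C:6 H:6
  (− 2 ring H displaced by substituents)
  + Cl → Cl:1
  + CH3 → C:1 H:3
Element totals:
  C: 7
  H: 7
  Cl: 1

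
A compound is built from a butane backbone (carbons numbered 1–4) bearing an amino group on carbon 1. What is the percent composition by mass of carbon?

Atom tally by fragment:
  H2NCH2 → C:1 H:4 N:1
  CH2 → C:1 H:2
  CH2 → C:1 H:2
  CH3 → C:1 H:3
Element totals:
  C: 4
  H: 11
  N: 1
Molecular formula: C4H11N.
Molar mass = 73.139 g/mol.
Mass from C: 4 × 12.011 = 48.044 g/mol.
%C = 48.044 / 73.139 × 100 = 65.69%.

65.69%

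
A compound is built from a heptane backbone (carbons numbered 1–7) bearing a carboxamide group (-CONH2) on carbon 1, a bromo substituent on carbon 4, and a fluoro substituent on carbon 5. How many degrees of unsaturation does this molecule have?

Atom tally by fragment:
  H2NOCCH2 → C:2 H:4 O:1 N:1
  CH2 → C:1 H:2
  CH2 → C:1 H:2
  CH(Br) → C:1 H:1 Br:1
  CH(F) → C:1 H:1 F:1
  CH2 → C:1 H:2
  CH3 → C:1 H:3
Element totals:
  C: 8
  H: 15
  Br: 1
  F: 1
  N: 1
  O: 1
Molecular formula: C8H15BrFNO.
DoU = (2C + 2 + N − H − X) / 2 = (2·8 + 2 + 1 − 15 − 2) / 2 = 1.

1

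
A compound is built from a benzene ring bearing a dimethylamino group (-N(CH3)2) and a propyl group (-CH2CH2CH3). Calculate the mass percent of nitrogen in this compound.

8.58%

Atom tally by fragment:
  benzene ring core → C:6 H:6
  (− 2 ring H displaced by substituents)
  + N(CH3)2 → N:1 C:2 H:6
  + CH2CH2CH3 → C:3 H:7
Element totals:
  C: 11
  H: 17
  N: 1
Molecular formula: C11H17N.
Molar mass = 163.264 g/mol.
Mass from N: 1 × 14.007 = 14.007 g/mol.
%N = 14.007 / 163.264 × 100 = 8.58%.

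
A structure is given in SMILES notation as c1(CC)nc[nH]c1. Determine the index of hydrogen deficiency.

3

Atom tally by fragment:
  imidazole ring core → C:3 H:4 N:2
  (− 1 ring H displaced by substituents)
  + C2H5 → C:2 H:5
Element totals:
  C: 5
  H: 8
  N: 2
Molecular formula: C5H8N2.
DoU = (2C + 2 + N − H − X) / 2 = (2·5 + 2 + 2 − 8 − 0) / 2 = 3.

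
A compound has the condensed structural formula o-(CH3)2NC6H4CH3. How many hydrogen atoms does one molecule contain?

Atom tally by fragment:
  benzene ring core → C:6 H:6
  (− 2 ring H displaced by substituents)
  + N(CH3)2 → N:1 C:2 H:6
  + CH3 → C:1 H:3
Element totals:
  C: 9
  H: 13
  N: 1

13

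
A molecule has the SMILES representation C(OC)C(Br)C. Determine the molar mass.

Atom tally by fragment:
  CH3OCH2 → C:2 H:5 O:1
  CH(Br) → C:1 H:1 Br:1
  CH3 → C:1 H:3
Element totals:
  C: 4
  H: 9
  Br: 1
  O: 1
Molecular formula: C4H9BrO.
  M = 4(12.011) + 9(1.008) + 79.904 + 15.999
    = 48.044 + 9.072 + 79.904 + 15.999 = 153.019

153.02 g/mol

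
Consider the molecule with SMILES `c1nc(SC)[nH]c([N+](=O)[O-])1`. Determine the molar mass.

Atom tally by fragment:
  imidazole ring core → C:3 H:4 N:2
  (− 2 ring H displaced by substituents)
  + SCH3 → C:1 H:3 S:1
  + NO2 → N:1 O:2
Element totals:
  C: 4
  H: 5
  N: 3
  O: 2
  S: 1
Molecular formula: C4H5N3O2S.
  M = 4(12.011) + 5(1.008) + 3(14.007) + 2(15.999) + 32.06
    = 48.044 + 5.040 + 42.021 + 31.998 + 32.060 = 159.163

159.16 g/mol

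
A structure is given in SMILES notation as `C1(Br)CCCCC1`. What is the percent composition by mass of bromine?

Atom tally by fragment:
  cyclohexane ring core → C:6 H:12
  (− 1 ring H displaced by substituents)
  + Br → Br:1
Element totals:
  C: 6
  H: 11
  Br: 1
Molecular formula: C6H11Br.
Molar mass = 163.058 g/mol.
Mass from Br: 1 × 79.904 = 79.904 g/mol.
%Br = 79.904 / 163.058 × 100 = 49.00%.

49.00%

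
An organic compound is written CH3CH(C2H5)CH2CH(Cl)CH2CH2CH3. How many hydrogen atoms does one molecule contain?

Element totals:
  C: 9
  H: 19
  Cl: 1

19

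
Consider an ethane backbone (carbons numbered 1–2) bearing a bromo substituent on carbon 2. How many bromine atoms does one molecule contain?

Atom tally by fragment:
  CH3 → C:1 H:3
  CH2Br → C:1 H:2 Br:1
Element totals:
  C: 2
  H: 5
  Br: 1

1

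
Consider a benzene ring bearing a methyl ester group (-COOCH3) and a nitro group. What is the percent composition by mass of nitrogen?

Atom tally by fragment:
  benzene ring core → C:6 H:6
  (− 2 ring H displaced by substituents)
  + COOCH3 → C:2 H:3 O:2
  + NO2 → N:1 O:2
Element totals:
  C: 8
  H: 7
  N: 1
  O: 4
Molecular formula: C8H7NO4.
Molar mass = 181.147 g/mol.
Mass from N: 1 × 14.007 = 14.007 g/mol.
%N = 14.007 / 181.147 × 100 = 7.73%.

7.73%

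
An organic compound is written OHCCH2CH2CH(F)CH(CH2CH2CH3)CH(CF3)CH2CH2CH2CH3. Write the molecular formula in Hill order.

C14H24F4O

Element totals:
  C: 14
  H: 24
  F: 4
  O: 1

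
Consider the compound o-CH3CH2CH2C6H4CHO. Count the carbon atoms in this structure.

Atom tally by fragment:
  benzene ring core → C:6 H:6
  (− 2 ring H displaced by substituents)
  + CH2CH2CH3 → C:3 H:7
  + CHO → C:1 H:1 O:1
Element totals:
  C: 10
  H: 12
  O: 1

10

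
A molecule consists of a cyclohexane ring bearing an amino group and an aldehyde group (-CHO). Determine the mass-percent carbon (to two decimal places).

Atom tally by fragment:
  cyclohexane ring core → C:6 H:12
  (− 2 ring H displaced by substituents)
  + NH2 → N:1 H:2
  + CHO → C:1 H:1 O:1
Element totals:
  C: 7
  H: 13
  N: 1
  O: 1
Molecular formula: C7H13NO.
Molar mass = 127.187 g/mol.
Mass from C: 7 × 12.011 = 84.077 g/mol.
%C = 84.077 / 127.187 × 100 = 66.11%.

66.11%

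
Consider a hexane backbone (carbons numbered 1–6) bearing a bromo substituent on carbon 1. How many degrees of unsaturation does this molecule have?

Atom tally by fragment:
  BrCH2 → C:1 H:2 Br:1
  CH2 → C:1 H:2
  CH2 → C:1 H:2
  CH2 → C:1 H:2
  CH2 → C:1 H:2
  CH3 → C:1 H:3
Element totals:
  C: 6
  H: 13
  Br: 1
Molecular formula: C6H13Br.
DoU = (2C + 2 + N − H − X) / 2 = (2·6 + 2 + 0 − 13 − 1) / 2 = 0.

0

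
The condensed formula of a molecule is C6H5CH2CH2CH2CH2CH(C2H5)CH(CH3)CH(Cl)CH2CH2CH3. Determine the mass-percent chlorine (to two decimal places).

12.02%

Atom tally by fragment:
  C6H5CH2 → C:7 H:7
  CH2 → C:1 H:2
  CH2 → C:1 H:2
  CH2 → C:1 H:2
  CH(C2H5) → C:3 H:6
  CH(CH3) → C:2 H:4
  CH(Cl) → C:1 H:1 Cl:1
  CH2 → C:1 H:2
  CH2 → C:1 H:2
  CH3 → C:1 H:3
Element totals:
  C: 19
  H: 31
  Cl: 1
Molecular formula: C19H31Cl.
Molar mass = 294.907 g/mol.
Mass from Cl: 1 × 35.45 = 35.450 g/mol.
%Cl = 35.450 / 294.907 × 100 = 12.02%.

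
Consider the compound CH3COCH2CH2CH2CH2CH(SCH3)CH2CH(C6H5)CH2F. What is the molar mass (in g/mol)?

Element totals:
  C: 17
  H: 25
  F: 1
  O: 1
  S: 1
Molecular formula: C17H25FOS.
  M = 17(12.011) + 25(1.008) + 18.998 + 15.999 + 32.06
    = 204.187 + 25.200 + 18.998 + 15.999 + 32.060 = 296.444

296.44 g/mol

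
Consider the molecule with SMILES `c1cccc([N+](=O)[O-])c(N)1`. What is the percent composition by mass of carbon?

52.17%

Atom tally by fragment:
  benzene ring core → C:6 H:6
  (− 2 ring H displaced by substituents)
  + NO2 → N:1 O:2
  + NH2 → N:1 H:2
Element totals:
  C: 6
  H: 6
  N: 2
  O: 2
Molecular formula: C6H6N2O2.
Molar mass = 138.126 g/mol.
Mass from C: 6 × 12.011 = 72.066 g/mol.
%C = 72.066 / 138.126 × 100 = 52.17%.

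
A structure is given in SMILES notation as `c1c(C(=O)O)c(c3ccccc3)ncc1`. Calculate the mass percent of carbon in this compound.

72.35%

Atom tally by fragment:
  pyridine ring core → C:5 H:5 N:1
  (− 2 ring H displaced by substituents)
  + COOH → C:1 H:1 O:2
  + C6H5 → C:6 H:5
Element totals:
  C: 12
  H: 9
  N: 1
  O: 2
Molecular formula: C12H9NO2.
Molar mass = 199.209 g/mol.
Mass from C: 12 × 12.011 = 144.132 g/mol.
%C = 144.132 / 199.209 × 100 = 72.35%.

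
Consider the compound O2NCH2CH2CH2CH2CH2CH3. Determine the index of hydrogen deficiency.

Atom tally by fragment:
  O2NCH2 → C:1 H:2 N:1 O:2
  CH2 → C:1 H:2
  CH2 → C:1 H:2
  CH2 → C:1 H:2
  CH2 → C:1 H:2
  CH3 → C:1 H:3
Element totals:
  C: 6
  H: 13
  N: 1
  O: 2
Molecular formula: C6H13NO2.
DoU = (2C + 2 + N − H − X) / 2 = (2·6 + 2 + 1 − 13 − 0) / 2 = 1.

1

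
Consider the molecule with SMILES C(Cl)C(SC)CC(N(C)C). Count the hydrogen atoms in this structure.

16

Atom tally by fragment:
  ClCH2 → C:1 H:2 Cl:1
  CH(SCH3) → C:2 H:4 S:1
  CH2 → C:1 H:2
  CH2N(CH3)2 → C:3 H:8 N:1
Element totals:
  C: 7
  H: 16
  Cl: 1
  N: 1
  S: 1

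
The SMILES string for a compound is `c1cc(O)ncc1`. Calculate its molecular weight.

95.10 g/mol

Atom tally by fragment:
  pyridine ring core → C:5 H:5 N:1
  (− 1 ring H displaced by substituents)
  + OH → O:1 H:1
Element totals:
  C: 5
  H: 5
  N: 1
  O: 1
Molecular formula: C5H5NO.
  M = 5(12.011) + 5(1.008) + 14.007 + 15.999
    = 60.055 + 5.040 + 14.007 + 15.999 = 95.101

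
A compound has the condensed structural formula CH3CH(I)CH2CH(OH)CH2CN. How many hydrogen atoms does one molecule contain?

Atom tally by fragment:
  CH3 → C:1 H:3
  CH(I) → C:1 H:1 I:1
  CH2 → C:1 H:2
  CH(OH) → C:1 H:2 O:1
  CH2CN → C:2 H:2 N:1
Element totals:
  C: 6
  H: 10
  I: 1
  N: 1
  O: 1

10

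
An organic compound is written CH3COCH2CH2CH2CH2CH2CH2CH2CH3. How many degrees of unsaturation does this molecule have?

1

Atom tally by fragment:
  CH3COCH2 → C:3 H:5 O:1
  CH2 → C:1 H:2
  CH2 → C:1 H:2
  CH2 → C:1 H:2
  CH2 → C:1 H:2
  CH2 → C:1 H:2
  CH2 → C:1 H:2
  CH3 → C:1 H:3
Element totals:
  C: 10
  H: 20
  O: 1
Molecular formula: C10H20O.
DoU = (2C + 2 + N − H − X) / 2 = (2·10 + 2 + 0 − 20 − 0) / 2 = 1.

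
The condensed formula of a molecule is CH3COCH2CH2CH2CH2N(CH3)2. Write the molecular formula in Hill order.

Element totals:
  C: 8
  H: 17
  N: 1
  O: 1

C8H17NO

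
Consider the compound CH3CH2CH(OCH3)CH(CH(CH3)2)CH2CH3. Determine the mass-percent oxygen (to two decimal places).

Element totals:
  C: 10
  H: 22
  O: 1
Molecular formula: C10H22O.
Molar mass = 158.285 g/mol.
Mass from O: 1 × 15.999 = 15.999 g/mol.
%O = 15.999 / 158.285 × 100 = 10.11%.

10.11%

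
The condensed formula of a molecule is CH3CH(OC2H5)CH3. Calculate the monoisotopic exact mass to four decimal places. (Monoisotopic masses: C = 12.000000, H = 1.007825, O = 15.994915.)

Atom tally by fragment:
  CH3 → C:1 H:3
  CH(OC2H5) → C:3 H:6 O:1
  CH3 → C:1 H:3
Element totals:
  C: 5
  H: 12
  O: 1
Molecular formula: C5H12O.
  M = 5(12.0) + 12(1.007825) + 15.994915
    = 60.000000 + 12.093900 + 15.994915 = 88.088815

88.0888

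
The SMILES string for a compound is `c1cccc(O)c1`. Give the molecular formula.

Atom tally by fragment:
  benzene ring core → C:6 H:6
  (− 1 ring H displaced by substituents)
  + OH → O:1 H:1
Element totals:
  C: 6
  H: 6
  O: 1

C6H6O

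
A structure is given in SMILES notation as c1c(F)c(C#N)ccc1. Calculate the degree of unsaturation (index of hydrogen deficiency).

6

Atom tally by fragment:
  benzene ring core → C:6 H:6
  (− 2 ring H displaced by substituents)
  + F → F:1
  + CN → C:1 N:1
Element totals:
  C: 7
  H: 4
  F: 1
  N: 1
Molecular formula: C7H4FN.
DoU = (2C + 2 + N − H − X) / 2 = (2·7 + 2 + 1 − 4 − 1) / 2 = 6.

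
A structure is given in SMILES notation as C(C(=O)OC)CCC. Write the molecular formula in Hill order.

C6H12O2

Atom tally by fragment:
  CH3OOCCH2 → C:3 H:5 O:2
  CH2 → C:1 H:2
  CH2 → C:1 H:2
  CH3 → C:1 H:3
Element totals:
  C: 6
  H: 12
  O: 2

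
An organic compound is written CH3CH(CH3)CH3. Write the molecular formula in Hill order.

Atom tally by fragment:
  CH3 → C:1 H:3
  CH(CH3) → C:2 H:4
  CH3 → C:1 H:3
Element totals:
  C: 4
  H: 10

C4H10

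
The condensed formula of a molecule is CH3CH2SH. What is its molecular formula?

C2H6S

Atom tally by fragment:
  CH3 → C:1 H:3
  CH2SH → C:1 H:3 S:1
Element totals:
  C: 2
  H: 6
  S: 1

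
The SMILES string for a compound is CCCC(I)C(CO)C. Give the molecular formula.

C7H15IO

Atom tally by fragment:
  CH3 → C:1 H:3
  CH2 → C:1 H:2
  CH2 → C:1 H:2
  CH(I) → C:1 H:1 I:1
  CH(CH2OH) → C:2 H:4 O:1
  CH3 → C:1 H:3
Element totals:
  C: 7
  H: 15
  I: 1
  O: 1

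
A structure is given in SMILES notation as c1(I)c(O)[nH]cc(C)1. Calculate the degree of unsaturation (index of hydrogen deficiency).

Atom tally by fragment:
  pyrrole ring core → C:4 H:5 N:1
  (− 3 ring H displaced by substituents)
  + I → I:1
  + OH → O:1 H:1
  + CH3 → C:1 H:3
Element totals:
  C: 5
  H: 6
  I: 1
  N: 1
  O: 1
Molecular formula: C5H6INO.
DoU = (2C + 2 + N − H − X) / 2 = (2·5 + 2 + 1 − 6 − 1) / 2 = 3.

3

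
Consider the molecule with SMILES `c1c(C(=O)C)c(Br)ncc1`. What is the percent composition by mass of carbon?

Atom tally by fragment:
  pyridine ring core → C:5 H:5 N:1
  (− 2 ring H displaced by substituents)
  + COCH3 → C:2 H:3 O:1
  + Br → Br:1
Element totals:
  C: 7
  H: 6
  Br: 1
  N: 1
  O: 1
Molecular formula: C7H6BrNO.
Molar mass = 200.035 g/mol.
Mass from C: 7 × 12.011 = 84.077 g/mol.
%C = 84.077 / 200.035 × 100 = 42.03%.

42.03%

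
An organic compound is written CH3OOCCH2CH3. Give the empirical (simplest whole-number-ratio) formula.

C2H4O

Element totals:
  C: 4
  H: 8
  O: 2
Molecular formula: C4H8O2.
gcd of subscripts = 2; dividing each by 2:
  C: 4/2 = 2
  H: 8/2 = 4
  O: 2/2 = 1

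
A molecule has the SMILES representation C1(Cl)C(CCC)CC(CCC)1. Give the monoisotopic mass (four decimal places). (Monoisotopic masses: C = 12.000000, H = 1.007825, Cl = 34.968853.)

174.1175

Atom tally by fragment:
  cyclobutane ring core → C:4 H:8
  (− 3 ring H displaced by substituents)
  + Cl → Cl:1
  + CH2CH2CH3 → C:3 H:7
  + CH2CH2CH3 → C:3 H:7
Element totals:
  C: 10
  H: 19
  Cl: 1
Molecular formula: C10H19Cl.
  M = 10(12.0) + 19(1.007825) + 34.968853
    = 120.000000 + 19.148675 + 34.968853 = 174.117528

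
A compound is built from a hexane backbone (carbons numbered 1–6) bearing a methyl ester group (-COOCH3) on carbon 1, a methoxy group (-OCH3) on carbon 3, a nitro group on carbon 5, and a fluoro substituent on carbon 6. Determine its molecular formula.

Atom tally by fragment:
  CH3OOCCH2 → C:3 H:5 O:2
  CH2 → C:1 H:2
  CH(OCH3) → C:2 H:4 O:1
  CH2 → C:1 H:2
  CH(NO2) → C:1 H:1 N:1 O:2
  CH2F → C:1 H:2 F:1
Element totals:
  C: 9
  H: 16
  F: 1
  N: 1
  O: 5

C9H16FNO5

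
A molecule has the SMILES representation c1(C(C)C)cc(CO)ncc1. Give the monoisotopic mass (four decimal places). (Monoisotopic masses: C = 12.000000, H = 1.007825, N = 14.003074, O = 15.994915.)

Atom tally by fragment:
  pyridine ring core → C:5 H:5 N:1
  (− 2 ring H displaced by substituents)
  + CH(CH3)2 → C:3 H:7
  + CH2OH → C:1 H:3 O:1
Element totals:
  C: 9
  H: 13
  N: 1
  O: 1
Molecular formula: C9H13NO.
  M = 9(12.0) + 13(1.007825) + 14.003074 + 15.994915
    = 108.000000 + 13.101725 + 14.003074 + 15.994915 = 151.099714

151.0997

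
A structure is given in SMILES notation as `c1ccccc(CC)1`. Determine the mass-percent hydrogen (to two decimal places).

Atom tally by fragment:
  benzene ring core → C:6 H:6
  (− 1 ring H displaced by substituents)
  + C2H5 → C:2 H:5
Element totals:
  C: 8
  H: 10
Molecular formula: C8H10.
Molar mass = 106.168 g/mol.
Mass from H: 10 × 1.008 = 10.080 g/mol.
%H = 10.080 / 106.168 × 100 = 9.49%.

9.49%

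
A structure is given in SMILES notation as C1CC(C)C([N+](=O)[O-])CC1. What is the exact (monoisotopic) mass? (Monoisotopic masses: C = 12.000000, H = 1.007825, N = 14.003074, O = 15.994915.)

143.0946

Atom tally by fragment:
  cyclohexane ring core → C:6 H:12
  (− 2 ring H displaced by substituents)
  + CH3 → C:1 H:3
  + NO2 → N:1 O:2
Element totals:
  C: 7
  H: 13
  N: 1
  O: 2
Molecular formula: C7H13NO2.
  M = 7(12.0) + 13(1.007825) + 14.003074 + 2(15.994915)
    = 84.000000 + 13.101725 + 14.003074 + 31.989830 = 143.094629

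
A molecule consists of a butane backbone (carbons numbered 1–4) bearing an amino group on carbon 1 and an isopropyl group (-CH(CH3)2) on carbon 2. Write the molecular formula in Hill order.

C7H17N

Atom tally by fragment:
  H2NCH2 → C:1 H:4 N:1
  CH(CH(CH3)2) → C:4 H:8
  CH2 → C:1 H:2
  CH3 → C:1 H:3
Element totals:
  C: 7
  H: 17
  N: 1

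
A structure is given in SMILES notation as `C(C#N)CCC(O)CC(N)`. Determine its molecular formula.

Atom tally by fragment:
  NCCH2 → C:2 H:2 N:1
  CH2 → C:1 H:2
  CH2 → C:1 H:2
  CH(OH) → C:1 H:2 O:1
  CH2 → C:1 H:2
  CH2NH2 → C:1 H:4 N:1
Element totals:
  C: 7
  H: 14
  N: 2
  O: 1

C7H14N2O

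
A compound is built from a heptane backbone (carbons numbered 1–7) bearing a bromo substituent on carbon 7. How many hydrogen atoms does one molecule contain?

15

Atom tally by fragment:
  CH3 → C:1 H:3
  CH2 → C:1 H:2
  CH2 → C:1 H:2
  CH2 → C:1 H:2
  CH2 → C:1 H:2
  CH2 → C:1 H:2
  CH2Br → C:1 H:2 Br:1
Element totals:
  C: 7
  H: 15
  Br: 1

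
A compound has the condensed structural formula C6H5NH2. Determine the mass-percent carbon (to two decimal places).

Atom tally by fragment:
  benzene ring core → C:6 H:6
  (− 1 ring H displaced by substituents)
  + NH2 → N:1 H:2
Element totals:
  C: 6
  H: 7
  N: 1
Molecular formula: C6H7N.
Molar mass = 93.129 g/mol.
Mass from C: 6 × 12.011 = 72.066 g/mol.
%C = 72.066 / 93.129 × 100 = 77.38%.

77.38%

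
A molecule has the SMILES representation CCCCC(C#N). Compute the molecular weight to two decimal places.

97.16 g/mol

Atom tally by fragment:
  CH3 → C:1 H:3
  CH2 → C:1 H:2
  CH2 → C:1 H:2
  CH2 → C:1 H:2
  CH2CN → C:2 H:2 N:1
Element totals:
  C: 6
  H: 11
  N: 1
Molecular formula: C6H11N.
  M = 6(12.011) + 11(1.008) + 14.007
    = 72.066 + 11.088 + 14.007 = 97.161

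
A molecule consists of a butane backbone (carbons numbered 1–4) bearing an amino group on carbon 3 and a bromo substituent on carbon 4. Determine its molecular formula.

Atom tally by fragment:
  CH3 → C:1 H:3
  CH2 → C:1 H:2
  CH(NH2) → C:1 H:3 N:1
  CH2Br → C:1 H:2 Br:1
Element totals:
  C: 4
  H: 10
  Br: 1
  N: 1

C4H10BrN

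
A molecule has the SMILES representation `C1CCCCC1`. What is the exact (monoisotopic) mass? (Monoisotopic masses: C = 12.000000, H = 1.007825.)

Atom tally by fragment:
  cyclohexane ring core → C:6 H:12
Element totals:
  C: 6
  H: 12
Molecular formula: C6H12.
  M = 6(12.0) + 12(1.007825)
    = 72.000000 + 12.093900 = 84.093900

84.0939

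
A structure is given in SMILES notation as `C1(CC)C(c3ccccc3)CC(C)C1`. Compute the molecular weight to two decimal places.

Atom tally by fragment:
  cyclopentane ring core → C:5 H:10
  (− 3 ring H displaced by substituents)
  + C2H5 → C:2 H:5
  + C6H5 → C:6 H:5
  + CH3 → C:1 H:3
Element totals:
  C: 14
  H: 20
Molecular formula: C14H20.
  M = 14(12.011) + 20(1.008)
    = 168.154 + 20.160 = 188.314

188.31 g/mol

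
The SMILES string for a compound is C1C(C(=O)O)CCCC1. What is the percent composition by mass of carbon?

Atom tally by fragment:
  cyclohexane ring core → C:6 H:12
  (− 1 ring H displaced by substituents)
  + COOH → C:1 H:1 O:2
Element totals:
  C: 7
  H: 12
  O: 2
Molecular formula: C7H12O2.
Molar mass = 128.171 g/mol.
Mass from C: 7 × 12.011 = 84.077 g/mol.
%C = 84.077 / 128.171 × 100 = 65.60%.

65.60%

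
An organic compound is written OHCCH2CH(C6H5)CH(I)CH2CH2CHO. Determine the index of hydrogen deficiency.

Element totals:
  C: 13
  H: 15
  I: 1
  O: 2
Molecular formula: C13H15IO2.
DoU = (2C + 2 + N − H − X) / 2 = (2·13 + 2 + 0 − 15 − 1) / 2 = 6.

6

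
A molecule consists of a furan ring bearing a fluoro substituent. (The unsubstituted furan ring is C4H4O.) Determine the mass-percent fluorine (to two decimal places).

22.07%

Atom tally by fragment:
  furan ring core → C:4 H:4 O:1
  (− 1 ring H displaced by substituents)
  + F → F:1
Element totals:
  C: 4
  H: 3
  F: 1
  O: 1
Molecular formula: C4H3FO.
Molar mass = 86.065 g/mol.
Mass from F: 1 × 18.998 = 18.998 g/mol.
%F = 18.998 / 86.065 × 100 = 22.07%.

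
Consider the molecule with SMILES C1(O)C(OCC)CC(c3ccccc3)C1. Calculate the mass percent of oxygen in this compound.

15.51%

Atom tally by fragment:
  cyclopentane ring core → C:5 H:10
  (− 3 ring H displaced by substituents)
  + OH → O:1 H:1
  + OC2H5 → C:2 H:5 O:1
  + C6H5 → C:6 H:5
Element totals:
  C: 13
  H: 18
  O: 2
Molecular formula: C13H18O2.
Molar mass = 206.285 g/mol.
Mass from O: 2 × 15.999 = 31.998 g/mol.
%O = 31.998 / 206.285 × 100 = 15.51%.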